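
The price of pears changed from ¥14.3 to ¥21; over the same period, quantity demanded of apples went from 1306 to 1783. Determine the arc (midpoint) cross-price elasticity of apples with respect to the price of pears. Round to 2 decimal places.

ΔQ_A = 1783 − 1306 = 477; ΔP_B = 21 − 14.3 = 6.7.
Midpoints: Q̄_A = 1544.5, P̄_B = 17.65.
ε = (ΔQ_A/Q̄_A)/(ΔP_B/P̄_B) = (477/1544.5)/(6.7/17.65) ≈ 0.81.

0.81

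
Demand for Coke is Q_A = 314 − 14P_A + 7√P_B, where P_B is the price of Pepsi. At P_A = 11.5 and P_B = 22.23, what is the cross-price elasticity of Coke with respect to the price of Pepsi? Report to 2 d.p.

At P_A = 11.5 and P_B = 22.23: Q_A = 186.004.
∂Q_A/∂P_B = 7/(2√P_B) = 7/(2√22.23) = 0.7423.
ε = (∂Q_A/∂P_B)(P_B/Q_A) = 0.7423 × (22.23/186.004) ≈ 0.09.

0.09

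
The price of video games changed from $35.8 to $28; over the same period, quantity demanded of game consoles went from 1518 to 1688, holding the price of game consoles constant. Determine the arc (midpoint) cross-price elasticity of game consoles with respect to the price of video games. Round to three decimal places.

-0.434

ΔQ_A = 1688 − 1518 = 170; ΔP_B = 28 − 35.8 = -7.8.
Midpoints: Q̄_A = 1603.0, P̄_B = 31.90.
ε = (ΔQ_A/Q̄_A)/(ΔP_B/P̄_B) = (170/1603.0)/(-7.8/31.90) ≈ -0.434.
ε < 0: game consoles and video games are complements.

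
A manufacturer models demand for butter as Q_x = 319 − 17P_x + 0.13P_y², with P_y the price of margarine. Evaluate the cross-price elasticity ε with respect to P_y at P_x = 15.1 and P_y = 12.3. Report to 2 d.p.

At P_x = 15.1 and P_y = 12.3: Q_x = 81.968.
∂Q_x/∂P_y = 0.26P_y = 0.26(12.3) = 3.1980.
ε = (∂Q_x/∂P_y)(P_y/Q_x) = 3.1980 × (12.3/81.968) ≈ 0.48.
ε > 0: substitutes.

0.48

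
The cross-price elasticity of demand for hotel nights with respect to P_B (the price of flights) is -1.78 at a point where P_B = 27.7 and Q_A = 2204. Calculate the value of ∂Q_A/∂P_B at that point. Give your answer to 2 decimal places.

ε = (∂Q_A/∂P_B)·(P_B/Q_A) ⇒ ∂Q_A/∂P_B = ε·Q_A/P_B = -1.78 × 2204/27.7 ≈ -141.63.

-141.63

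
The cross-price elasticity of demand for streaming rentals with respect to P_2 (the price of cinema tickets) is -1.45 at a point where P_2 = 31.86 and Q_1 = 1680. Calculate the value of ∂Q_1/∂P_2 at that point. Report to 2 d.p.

-76.46

ε = (∂Q_1/∂P_2)·(P_2/Q_1) ⇒ ∂Q_1/∂P_2 = ε·Q_1/P_2 = -1.45 × 1680/31.86 ≈ -76.46.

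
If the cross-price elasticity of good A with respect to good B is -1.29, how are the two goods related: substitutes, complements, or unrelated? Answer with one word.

complements

ε = -1.29 < 0, so a higher price of good B lowers demand for good A: complements.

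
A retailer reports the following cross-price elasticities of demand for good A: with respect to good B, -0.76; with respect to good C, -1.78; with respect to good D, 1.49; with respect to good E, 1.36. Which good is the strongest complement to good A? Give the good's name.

good C

Complements have ε < 0. The most negative value is -1.78 (good C).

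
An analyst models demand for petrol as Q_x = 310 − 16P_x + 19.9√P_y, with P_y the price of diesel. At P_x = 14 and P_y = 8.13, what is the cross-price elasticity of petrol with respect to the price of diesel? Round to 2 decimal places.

At P_x = 14 and P_y = 8.13: Q_x = 142.741.
∂Q_x/∂P_y = 19.9/(2√P_y) = 19.9/(2√8.13) = 3.4896.
ε = (∂Q_x/∂P_y)(P_y/Q_x) = 3.4896 × (8.13/142.741) ≈ 0.20.
ε > 0: substitutes.

0.20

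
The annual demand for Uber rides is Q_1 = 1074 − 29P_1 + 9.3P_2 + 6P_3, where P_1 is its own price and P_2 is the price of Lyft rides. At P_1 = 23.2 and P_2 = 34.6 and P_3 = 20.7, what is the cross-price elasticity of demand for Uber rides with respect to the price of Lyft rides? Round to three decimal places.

0.380

At P_1 = 23.2 and P_2 = 34.6 and P_3 = 20.7: Q_1 = 847.18.
∂Q_1/∂P_2 = 9.3.
ε = (∂Q_1/∂P_2)(P_2/Q_1) = 9.3 × (34.6/847.18) ≈ 0.380.
Since ε > 0, Uber rides and Lyft rides are substitutes.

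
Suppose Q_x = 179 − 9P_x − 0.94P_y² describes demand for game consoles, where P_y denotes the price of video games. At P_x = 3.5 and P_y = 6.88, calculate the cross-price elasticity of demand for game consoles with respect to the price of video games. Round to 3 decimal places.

-0.864

At P_x = 3.5 and P_y = 6.88: Q_x = 103.006.
∂Q_x/∂P_y = -1.88P_y = -1.88(6.88) = -12.9344.
ε = (∂Q_x/∂P_y)(P_y/Q_x) = -12.9344 × (6.88/103.006) ≈ -0.864.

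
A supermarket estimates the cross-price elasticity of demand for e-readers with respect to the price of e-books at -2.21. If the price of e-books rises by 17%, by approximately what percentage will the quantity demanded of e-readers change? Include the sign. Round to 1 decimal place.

-37.6%

%ΔQ ≈ ε × %ΔP of e-books = -2.21 × (17%) = -37.6%.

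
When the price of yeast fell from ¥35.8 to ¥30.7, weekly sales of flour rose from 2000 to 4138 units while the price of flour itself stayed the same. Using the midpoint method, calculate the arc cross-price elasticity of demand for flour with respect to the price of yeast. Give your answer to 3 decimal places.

-4.542

ΔQ_A = 4138 − 2000 = 2138; ΔP_B = 30.7 − 35.8 = -5.1.
Midpoints: Q̄_A = 3069.0, P̄_B = 33.25.
ε = (ΔQ_A/Q̄_A)/(ΔP_B/P̄_B) = (2138/3069.0)/(-5.1/33.25) ≈ -4.542.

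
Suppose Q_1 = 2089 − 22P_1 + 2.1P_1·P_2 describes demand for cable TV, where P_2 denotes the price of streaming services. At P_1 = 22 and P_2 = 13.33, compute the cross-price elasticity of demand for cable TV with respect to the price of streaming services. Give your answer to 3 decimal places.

0.277

At P_1 = 22 and P_2 = 13.33: Q_1 = 2220.846.
∂Q_1/∂P_2 = 2.1P_1 = 2.1(22) = 46.2000.
ε = (∂Q_1/∂P_2)(P_2/Q_1) = 46.2000 × (13.33/2220.846) ≈ 0.277.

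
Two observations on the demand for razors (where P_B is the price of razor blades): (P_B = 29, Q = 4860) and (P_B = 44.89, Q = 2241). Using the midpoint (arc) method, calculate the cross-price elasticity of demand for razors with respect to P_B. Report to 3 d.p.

-1.715

ΔQ_A = 2241 − 4860 = -2619; ΔP_B = 44.89 − 29 = 15.89.
Midpoints: Q̄_A = 3550.5, P̄_B = 36.95.
ε = (ΔQ_A/Q̄_A)/(ΔP_B/P̄_B) = (-2619/3550.5)/(15.89/36.95) ≈ -1.715.
ε < 0: razors and razor blades are complements.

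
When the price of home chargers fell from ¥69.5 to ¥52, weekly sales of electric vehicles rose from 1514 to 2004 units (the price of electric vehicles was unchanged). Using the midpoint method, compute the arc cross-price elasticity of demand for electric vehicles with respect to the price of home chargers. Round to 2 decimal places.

-0.97

ΔQ_A = 2004 − 1514 = 490; ΔP_B = 52 − 69.5 = -17.5.
Midpoints: Q̄_A = 1759.0, P̄_B = 60.75.
ε = (ΔQ_A/Q̄_A)/(ΔP_B/P̄_B) = (490/1759.0)/(-17.5/60.75) ≈ -0.97.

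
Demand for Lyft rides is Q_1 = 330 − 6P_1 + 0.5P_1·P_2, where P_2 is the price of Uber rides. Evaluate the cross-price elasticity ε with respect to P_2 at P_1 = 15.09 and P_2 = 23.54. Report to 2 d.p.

0.43

At P_1 = 15.09 and P_2 = 23.54: Q_1 = 417.069.
∂Q_1/∂P_2 = 0.5P_1 = 0.5(15.09) = 7.5450.
ε = (∂Q_1/∂P_2)(P_2/Q_1) = 7.5450 × (23.54/417.069) ≈ 0.43.
ε > 0: substitutes.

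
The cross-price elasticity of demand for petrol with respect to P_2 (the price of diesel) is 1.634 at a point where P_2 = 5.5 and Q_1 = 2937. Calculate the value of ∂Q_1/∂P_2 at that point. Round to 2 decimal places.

ε = (∂Q_1/∂P_2)·(P_2/Q_1) ⇒ ∂Q_1/∂P_2 = ε·Q_1/P_2 = 1.634 × 2937/5.5 ≈ 872.56.

872.56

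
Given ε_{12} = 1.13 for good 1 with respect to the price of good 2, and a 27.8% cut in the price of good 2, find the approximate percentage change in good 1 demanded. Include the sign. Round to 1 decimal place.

%ΔQ ≈ ε × %ΔP of good 2 = 1.13 × (-27.8%) = -31.4%.
Demand for good 1 falls by about 31.4%.

-31.4%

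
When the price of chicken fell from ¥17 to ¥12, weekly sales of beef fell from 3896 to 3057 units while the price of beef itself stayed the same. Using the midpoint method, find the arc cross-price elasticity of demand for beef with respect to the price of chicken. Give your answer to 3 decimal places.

ΔQ_A = 3057 − 3896 = -839; ΔP_B = 12 − 17 = -5.
Midpoints: Q̄_A = 3476.5, P̄_B = 14.50.
ε = (ΔQ_A/Q̄_A)/(ΔP_B/P̄_B) = (-839/3476.5)/(-5/14.50) ≈ 0.700.
ε > 0: beef and chicken are substitutes.

0.700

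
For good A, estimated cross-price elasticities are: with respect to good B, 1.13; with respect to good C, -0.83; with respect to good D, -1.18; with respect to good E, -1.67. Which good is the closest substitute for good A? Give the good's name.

Substitutes have ε > 0. Among the positive values, 1.13 (good B) is largest.

good B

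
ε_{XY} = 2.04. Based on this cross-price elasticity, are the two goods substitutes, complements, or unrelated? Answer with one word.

ε = 2.04 > 0, so a higher price of good Y raises demand for good X: substitutes.

substitutes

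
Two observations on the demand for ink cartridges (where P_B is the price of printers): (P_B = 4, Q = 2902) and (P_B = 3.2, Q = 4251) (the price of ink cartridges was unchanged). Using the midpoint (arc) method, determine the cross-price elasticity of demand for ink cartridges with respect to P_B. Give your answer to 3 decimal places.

-1.697

ΔQ_A = 4251 − 2902 = 1349; ΔP_B = 3.2 − 4 = -0.8.
Midpoints: Q̄_A = 3576.5, P̄_B = 3.60.
ε = (ΔQ_A/Q̄_A)/(ΔP_B/P̄_B) = (1349/3576.5)/(-0.8/3.60) ≈ -1.697.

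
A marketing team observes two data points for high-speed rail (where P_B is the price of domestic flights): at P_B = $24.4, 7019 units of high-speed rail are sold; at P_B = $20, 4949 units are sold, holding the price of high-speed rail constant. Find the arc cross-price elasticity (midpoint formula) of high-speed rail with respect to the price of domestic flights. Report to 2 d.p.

ΔQ_A = 4949 − 7019 = -2070; ΔP_B = 20 − 24.4 = -4.4.
Midpoints: Q̄_A = 5984.0, P̄_B = 22.20.
ε = (ΔQ_A/Q̄_A)/(ΔP_B/P̄_B) = (-2070/5984.0)/(-4.4/22.20) ≈ 1.75.
ε > 0: high-speed rail and domestic flights are substitutes.

1.75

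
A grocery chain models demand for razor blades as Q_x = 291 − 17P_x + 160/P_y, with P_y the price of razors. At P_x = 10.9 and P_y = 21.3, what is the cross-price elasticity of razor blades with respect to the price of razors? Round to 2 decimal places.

At P_x = 10.9 and P_y = 21.3: Q_x = 113.212.
∂Q_x/∂P_y = −160/P_y² = -0.3527.
ε = (∂Q_x/∂P_y)(P_y/Q_x) = -0.3527 × (21.3/113.212) ≈ -0.07.

-0.07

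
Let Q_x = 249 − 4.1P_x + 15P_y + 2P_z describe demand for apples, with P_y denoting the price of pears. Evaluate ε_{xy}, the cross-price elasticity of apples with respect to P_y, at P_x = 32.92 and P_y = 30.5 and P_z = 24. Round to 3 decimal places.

At P_x = 32.92 and P_y = 30.5 and P_z = 24: Q_x = 619.528.
∂Q_x/∂P_y = 15.
ε = (∂Q_x/∂P_y)(P_y/Q_x) = 15 × (30.5/619.528) ≈ 0.738.

0.738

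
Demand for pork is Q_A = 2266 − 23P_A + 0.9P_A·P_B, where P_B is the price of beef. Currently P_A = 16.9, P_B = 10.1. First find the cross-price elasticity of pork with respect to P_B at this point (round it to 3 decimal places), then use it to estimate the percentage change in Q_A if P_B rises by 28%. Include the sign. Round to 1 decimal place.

2.1%

At P_A = 16.9, P_B = 10.1: Q_A = 2030.921.
∂Q_A/∂P_B = 0.9P_A = 15.2100.
ε = (∂Q_A/∂P_B)(P_B/Q_A) = 15.2100 × 10.1/2030.921 ≈ 0.076.
%ΔQ_A ≈ ε × %ΔP_B = 0.076 × (28%) = 2.1%.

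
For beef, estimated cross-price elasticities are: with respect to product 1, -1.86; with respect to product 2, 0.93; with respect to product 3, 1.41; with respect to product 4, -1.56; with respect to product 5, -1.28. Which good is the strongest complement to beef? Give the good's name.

Complements have ε < 0. The most negative value is -1.86 (product 1).

product 1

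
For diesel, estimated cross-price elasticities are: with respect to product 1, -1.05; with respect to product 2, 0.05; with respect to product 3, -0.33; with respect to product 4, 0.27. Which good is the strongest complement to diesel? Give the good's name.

product 1

Complements have ε < 0. The most negative value is -1.05 (product 1).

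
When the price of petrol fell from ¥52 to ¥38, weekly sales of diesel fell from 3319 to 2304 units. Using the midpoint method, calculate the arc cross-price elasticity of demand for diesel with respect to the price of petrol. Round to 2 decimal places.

1.16

ΔQ_A = 2304 − 3319 = -1015; ΔP_B = 38 − 52 = -14.
Midpoints: Q̄_A = 2811.5, P̄_B = 45.00.
ε = (ΔQ_A/Q̄_A)/(ΔP_B/P̄_B) = (-1015/2811.5)/(-14/45.00) ≈ 1.16.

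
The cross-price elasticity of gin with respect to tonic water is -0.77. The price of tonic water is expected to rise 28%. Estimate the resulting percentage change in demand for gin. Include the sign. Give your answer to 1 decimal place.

%ΔQ ≈ ε × %ΔP of tonic water = -0.77 × (28%) = -21.6%.
Demand for gin falls by about 21.6%.

-21.6%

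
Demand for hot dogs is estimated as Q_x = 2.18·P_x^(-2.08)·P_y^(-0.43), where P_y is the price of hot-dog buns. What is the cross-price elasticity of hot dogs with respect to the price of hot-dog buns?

In a log-linear (constant-elasticity) demand function, the coefficient on the exponent of P_y is the cross-price elasticity.
ε = -0.43. Negative, so hot dogs and hot-dog buns are complements.

-0.43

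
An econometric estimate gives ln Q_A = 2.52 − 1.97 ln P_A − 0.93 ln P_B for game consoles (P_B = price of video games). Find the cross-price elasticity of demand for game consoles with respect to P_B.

-0.93

In a log-linear (constant-elasticity) demand function, the coefficient on ln P_B is the cross-price elasticity.
ε = -0.93. Negative, so game consoles and video games are complements.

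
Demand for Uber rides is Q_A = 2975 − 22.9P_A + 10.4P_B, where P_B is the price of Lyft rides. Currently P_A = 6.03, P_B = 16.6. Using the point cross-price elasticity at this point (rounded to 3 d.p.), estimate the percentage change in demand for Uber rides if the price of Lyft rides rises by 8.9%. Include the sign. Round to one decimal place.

0.5%

At P_A = 6.03, P_B = 16.6: Q_A = 3009.553.
∂Q_A/∂P_B = 10.4.
ε = (∂Q_A/∂P_B)(P_B/Q_A) = 10.4000 × 16.6/3009.553 ≈ 0.057.
%ΔQ_A ≈ ε × %ΔP_B = 0.057 × (8.9%) = 0.5%.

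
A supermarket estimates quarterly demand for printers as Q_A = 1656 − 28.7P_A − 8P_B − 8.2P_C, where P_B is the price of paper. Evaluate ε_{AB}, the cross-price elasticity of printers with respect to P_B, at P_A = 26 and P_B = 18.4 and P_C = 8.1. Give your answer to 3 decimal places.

-0.211

At P_A = 26 and P_B = 18.4 and P_C = 8.1: Q_A = 696.18.
∂Q_A/∂P_B = -8.
ε = (∂Q_A/∂P_B)(P_B/Q_A) = -8 × (18.4/696.18) ≈ -0.211.
Since ε < 0, printers and paper are complements.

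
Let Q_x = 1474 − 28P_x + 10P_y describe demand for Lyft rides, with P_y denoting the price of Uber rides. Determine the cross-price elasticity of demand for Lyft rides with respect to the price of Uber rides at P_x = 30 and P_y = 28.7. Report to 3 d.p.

At P_x = 30 and P_y = 28.7: Q_x = 921.
∂Q_x/∂P_y = 10.
ε = (∂Q_x/∂P_y)(P_y/Q_x) = 10 × (28.7/921) ≈ 0.312.

0.312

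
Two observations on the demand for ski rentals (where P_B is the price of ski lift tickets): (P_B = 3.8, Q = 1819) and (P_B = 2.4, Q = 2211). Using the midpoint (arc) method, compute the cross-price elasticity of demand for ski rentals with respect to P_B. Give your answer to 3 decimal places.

ΔQ_A = 2211 − 1819 = 392; ΔP_B = 2.4 − 3.8 = -1.4.
Midpoints: Q̄_A = 2015.0, P̄_B = 3.10.
ε = (ΔQ_A/Q̄_A)/(ΔP_B/P̄_B) = (392/2015.0)/(-1.4/3.10) ≈ -0.431.

-0.431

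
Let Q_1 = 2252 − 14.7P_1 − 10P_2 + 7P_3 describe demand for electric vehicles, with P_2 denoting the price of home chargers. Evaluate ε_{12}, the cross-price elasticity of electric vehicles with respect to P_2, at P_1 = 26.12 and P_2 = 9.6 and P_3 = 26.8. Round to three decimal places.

At P_1 = 26.12 and P_2 = 9.6 and P_3 = 26.8: Q_1 = 1959.636.
∂Q_1/∂P_2 = -10.
ε = (∂Q_1/∂P_2)(P_2/Q_1) = -10 × (9.6/1959.636) ≈ -0.049.
Since ε < 0, electric vehicles and home chargers are complements.

-0.049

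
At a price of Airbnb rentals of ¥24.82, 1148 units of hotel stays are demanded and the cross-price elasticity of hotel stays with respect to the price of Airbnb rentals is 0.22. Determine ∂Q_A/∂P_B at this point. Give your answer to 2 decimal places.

10.18

ε = (∂Q_A/∂P_B)·(P_B/Q_A) ⇒ ∂Q_A/∂P_B = ε·Q_A/P_B = 0.22 × 1148/24.82 ≈ 10.18.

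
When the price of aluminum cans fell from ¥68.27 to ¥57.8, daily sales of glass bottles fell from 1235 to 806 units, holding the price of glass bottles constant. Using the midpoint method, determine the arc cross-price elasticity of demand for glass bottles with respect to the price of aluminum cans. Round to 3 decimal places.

2.531

ΔQ_A = 806 − 1235 = -429; ΔP_B = 57.8 − 68.27 = -10.47.
Midpoints: Q̄_A = 1020.5, P̄_B = 63.03.
ε = (ΔQ_A/Q̄_A)/(ΔP_B/P̄_B) = (-429/1020.5)/(-10.47/63.03) ≈ 2.531.
ε > 0: glass bottles and aluminum cans are substitutes.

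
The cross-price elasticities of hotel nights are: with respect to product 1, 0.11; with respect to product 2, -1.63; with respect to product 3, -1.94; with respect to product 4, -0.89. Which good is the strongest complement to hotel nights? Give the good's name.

Complements have ε < 0. The most negative value is -1.94 (product 3).

product 3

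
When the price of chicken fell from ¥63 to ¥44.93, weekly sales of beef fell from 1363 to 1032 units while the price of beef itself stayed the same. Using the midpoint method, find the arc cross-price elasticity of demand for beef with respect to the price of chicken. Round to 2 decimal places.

0.83

ΔQ_A = 1032 − 1363 = -331; ΔP_B = 44.93 − 63 = -18.07.
Midpoints: Q̄_A = 1197.5, P̄_B = 53.97.
ε = (ΔQ_A/Q̄_A)/(ΔP_B/P̄_B) = (-331/1197.5)/(-18.07/53.97) ≈ 0.83.
ε > 0: beef and chicken are substitutes.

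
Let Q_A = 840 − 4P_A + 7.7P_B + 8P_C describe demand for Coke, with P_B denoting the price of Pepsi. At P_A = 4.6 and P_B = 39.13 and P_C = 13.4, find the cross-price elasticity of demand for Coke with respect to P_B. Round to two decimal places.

At P_A = 4.6 and P_B = 39.13 and P_C = 13.4: Q_A = 1230.101.
∂Q_A/∂P_B = 7.7.
ε = (∂Q_A/∂P_B)(P_B/Q_A) = 7.7 × (39.13/1230.101) ≈ 0.24.
Since ε > 0, Coke and Pepsi are substitutes.

0.24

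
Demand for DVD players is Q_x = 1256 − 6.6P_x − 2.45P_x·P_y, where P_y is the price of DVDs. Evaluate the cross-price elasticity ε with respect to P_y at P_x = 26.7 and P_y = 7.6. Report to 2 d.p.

-0.85

At P_x = 26.7 and P_y = 7.6: Q_x = 582.626.
∂Q_x/∂P_y = -2.45P_x = -2.45(26.7) = -65.4150.
ε = (∂Q_x/∂P_y)(P_y/Q_x) = -65.4150 × (7.6/582.626) ≈ -0.85.
ε < 0: complements.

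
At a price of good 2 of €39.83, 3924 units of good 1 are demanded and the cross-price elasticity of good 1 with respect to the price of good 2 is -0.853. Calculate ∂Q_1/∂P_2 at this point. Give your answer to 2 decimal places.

-84.04

ε = (∂Q_1/∂P_2)·(P_2/Q_1) ⇒ ∂Q_1/∂P_2 = ε·Q_1/P_2 = -0.853 × 3924/39.83 ≈ -84.04.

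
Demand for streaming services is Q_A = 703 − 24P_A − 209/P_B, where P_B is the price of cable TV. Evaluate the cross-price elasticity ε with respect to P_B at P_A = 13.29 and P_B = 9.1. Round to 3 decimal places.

At P_A = 13.29 and P_B = 9.1: Q_A = 361.073.
∂Q_A/∂P_B = 209/P_B² = 2.5238.
ε = (∂Q_A/∂P_B)(P_B/Q_A) = 2.5238 × (9.1/361.073) ≈ 0.064.
ε > 0: substitutes.

0.064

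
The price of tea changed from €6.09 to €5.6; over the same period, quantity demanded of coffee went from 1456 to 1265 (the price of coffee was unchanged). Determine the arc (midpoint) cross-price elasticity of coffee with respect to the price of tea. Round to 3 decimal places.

1.675

ΔQ_A = 1265 − 1456 = -191; ΔP_B = 5.6 − 6.09 = -0.49.
Midpoints: Q̄_A = 1360.5, P̄_B = 5.84.
ε = (ΔQ_A/Q̄_A)/(ΔP_B/P̄_B) = (-191/1360.5)/(-0.49/5.84) ≈ 1.675.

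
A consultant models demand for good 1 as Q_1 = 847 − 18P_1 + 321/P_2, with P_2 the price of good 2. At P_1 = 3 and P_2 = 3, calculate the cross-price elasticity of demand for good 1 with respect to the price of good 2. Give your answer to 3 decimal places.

-0.119

At P_1 = 3 and P_2 = 3: Q_1 = 900.
∂Q_1/∂P_2 = −321/P_2² = -35.6667.
ε = (∂Q_1/∂P_2)(P_2/Q_1) = -35.6667 × (3/900) ≈ -0.119.
ε < 0: complements.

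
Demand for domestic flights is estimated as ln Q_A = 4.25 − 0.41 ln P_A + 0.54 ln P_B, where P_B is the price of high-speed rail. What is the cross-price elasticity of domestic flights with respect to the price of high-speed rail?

0.54

In a log-linear (constant-elasticity) demand function, the coefficient on ln P_B is the cross-price elasticity.
ε = 0.54. Positive, so domestic flights and high-speed rail are substitutes.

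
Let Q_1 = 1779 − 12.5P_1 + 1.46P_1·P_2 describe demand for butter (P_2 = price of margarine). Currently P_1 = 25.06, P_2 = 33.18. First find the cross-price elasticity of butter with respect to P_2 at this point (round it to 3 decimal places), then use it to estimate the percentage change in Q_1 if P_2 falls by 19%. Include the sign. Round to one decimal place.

At P_1 = 25.06, P_2 = 33.18: Q_1 = 2679.727.
∂Q_1/∂P_2 = 1.46P_1 = 36.5876.
ε = (∂Q_1/∂P_2)(P_2/Q_1) = 36.5876 × 33.18/2679.727 ≈ 0.453.
%ΔQ_1 ≈ ε × %ΔP_2 = 0.453 × (-19%) = -8.6%.

-8.6%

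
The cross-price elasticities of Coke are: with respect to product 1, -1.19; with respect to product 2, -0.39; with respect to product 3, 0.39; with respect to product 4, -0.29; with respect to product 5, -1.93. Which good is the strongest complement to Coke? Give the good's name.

Complements have ε < 0. The most negative value is -1.93 (product 5).

product 5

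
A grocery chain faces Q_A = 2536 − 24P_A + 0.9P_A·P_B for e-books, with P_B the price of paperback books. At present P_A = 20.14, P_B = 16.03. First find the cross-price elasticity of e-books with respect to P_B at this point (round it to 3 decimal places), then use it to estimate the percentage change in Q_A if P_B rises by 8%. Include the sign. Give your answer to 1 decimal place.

1.0%

At P_A = 20.14, P_B = 16.03: Q_A = 2343.200.
∂Q_A/∂P_B = 0.9P_A = 18.1260.
ε = (∂Q_A/∂P_B)(P_B/Q_A) = 18.1260 × 16.03/2343.200 ≈ 0.124.
%ΔQ_A ≈ ε × %ΔP_B = 0.124 × (8%) = 1.0%.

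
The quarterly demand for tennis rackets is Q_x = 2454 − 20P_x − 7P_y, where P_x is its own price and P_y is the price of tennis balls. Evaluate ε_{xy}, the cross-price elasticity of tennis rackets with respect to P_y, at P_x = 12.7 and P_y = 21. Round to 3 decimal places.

-0.072

At P_x = 12.7 and P_y = 21: Q_x = 2053.
∂Q_x/∂P_y = -7.
ε = (∂Q_x/∂P_y)(P_y/Q_x) = -7 × (21/2053) ≈ -0.072.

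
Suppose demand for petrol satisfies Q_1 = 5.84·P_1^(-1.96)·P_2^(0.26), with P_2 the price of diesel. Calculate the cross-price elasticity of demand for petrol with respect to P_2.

In a log-linear (constant-elasticity) demand function, the coefficient on the exponent of P_2 is the cross-price elasticity.
ε = 0.26. Positive, so petrol and diesel are substitutes.

0.26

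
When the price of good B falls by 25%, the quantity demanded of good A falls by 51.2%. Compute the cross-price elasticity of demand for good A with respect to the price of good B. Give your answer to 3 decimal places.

2.048

ε = (%ΔQ of good A) / (%ΔP of good B) = (-51.2%) / (-25%) ≈ 2.048.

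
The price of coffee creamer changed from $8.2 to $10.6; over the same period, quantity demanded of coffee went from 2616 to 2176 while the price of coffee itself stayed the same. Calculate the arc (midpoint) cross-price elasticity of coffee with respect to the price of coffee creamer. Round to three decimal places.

-0.719

ΔQ_A = 2176 − 2616 = -440; ΔP_B = 10.6 − 8.2 = 2.4.
Midpoints: Q̄_A = 2396.0, P̄_B = 9.40.
ε = (ΔQ_A/Q̄_A)/(ΔP_B/P̄_B) = (-440/2396.0)/(2.4/9.40) ≈ -0.719.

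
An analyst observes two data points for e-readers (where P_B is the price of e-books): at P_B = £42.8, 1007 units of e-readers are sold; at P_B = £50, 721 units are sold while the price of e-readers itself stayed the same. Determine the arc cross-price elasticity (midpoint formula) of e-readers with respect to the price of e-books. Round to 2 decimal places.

-2.13

ΔQ_A = 721 − 1007 = -286; ΔP_B = 50 − 42.8 = 7.2.
Midpoints: Q̄_A = 864.0, P̄_B = 46.40.
ε = (ΔQ_A/Q̄_A)/(ΔP_B/P̄_B) = (-286/864.0)/(7.2/46.40) ≈ -2.13.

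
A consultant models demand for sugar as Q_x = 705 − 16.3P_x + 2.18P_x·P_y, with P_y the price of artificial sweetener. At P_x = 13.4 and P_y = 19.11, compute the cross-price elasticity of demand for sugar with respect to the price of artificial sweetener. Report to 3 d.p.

0.534

At P_x = 13.4 and P_y = 19.11: Q_x = 1044.821.
∂Q_x/∂P_y = 2.18P_x = 2.18(13.4) = 29.2120.
ε = (∂Q_x/∂P_y)(P_y/Q_x) = 29.2120 × (19.11/1044.821) ≈ 0.534.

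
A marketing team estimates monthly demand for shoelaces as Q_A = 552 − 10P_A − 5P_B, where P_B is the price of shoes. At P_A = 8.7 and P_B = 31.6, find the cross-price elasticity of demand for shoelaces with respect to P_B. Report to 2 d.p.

At P_A = 8.7 and P_B = 31.6: Q_A = 307.
∂Q_A/∂P_B = -5.
ε = (∂Q_A/∂P_B)(P_B/Q_A) = -5 × (31.6/307) ≈ -0.51.

-0.51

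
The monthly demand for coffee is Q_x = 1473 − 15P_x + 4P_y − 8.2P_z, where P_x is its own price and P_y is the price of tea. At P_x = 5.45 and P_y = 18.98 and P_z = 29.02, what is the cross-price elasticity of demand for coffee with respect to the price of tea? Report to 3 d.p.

0.062

At P_x = 5.45 and P_y = 18.98 and P_z = 29.02: Q_x = 1229.206.
∂Q_x/∂P_y = 4.
ε = (∂Q_x/∂P_y)(P_y/Q_x) = 4 × (18.98/1229.206) ≈ 0.062.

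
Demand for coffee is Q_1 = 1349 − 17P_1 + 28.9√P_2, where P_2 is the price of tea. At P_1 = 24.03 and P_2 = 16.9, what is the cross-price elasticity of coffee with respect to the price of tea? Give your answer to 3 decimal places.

0.056

At P_1 = 24.03 and P_2 = 16.9: Q_1 = 1059.297.
∂Q_1/∂P_2 = 28.9/(2√P_2) = 28.9/(2√16.9) = 3.5150.
ε = (∂Q_1/∂P_2)(P_2/Q_1) = 3.5150 × (16.9/1059.297) ≈ 0.056.
ε > 0: substitutes.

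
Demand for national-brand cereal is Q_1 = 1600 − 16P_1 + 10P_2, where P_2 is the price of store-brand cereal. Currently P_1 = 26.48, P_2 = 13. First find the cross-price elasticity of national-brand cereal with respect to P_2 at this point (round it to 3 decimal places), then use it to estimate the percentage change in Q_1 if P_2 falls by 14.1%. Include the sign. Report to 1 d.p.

At P_1 = 26.48, P_2 = 13: Q_1 = 1306.32.
∂Q_1/∂P_2 = 10.
ε = (∂Q_1/∂P_2)(P_2/Q_1) = 10.0000 × 13/1306.32 ≈ 0.100.
%ΔQ_1 ≈ ε × %ΔP_2 = 0.100 × (-14.1%) = -1.4%.

-1.4%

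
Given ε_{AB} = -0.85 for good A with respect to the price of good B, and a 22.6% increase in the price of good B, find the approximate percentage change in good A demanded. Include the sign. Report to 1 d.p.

%ΔQ ≈ ε × %ΔP of good B = -0.85 × (22.6%) = -19.2%.
Demand for good A falls by about 19.2%.

-19.2%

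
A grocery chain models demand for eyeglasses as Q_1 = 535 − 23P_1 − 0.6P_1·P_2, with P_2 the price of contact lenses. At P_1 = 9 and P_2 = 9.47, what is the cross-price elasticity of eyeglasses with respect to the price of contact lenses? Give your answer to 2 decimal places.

-0.18

At P_1 = 9 and P_2 = 9.47: Q_1 = 276.862.
∂Q_1/∂P_2 = -0.6P_1 = -0.6(9) = -5.4000.
ε = (∂Q_1/∂P_2)(P_2/Q_1) = -5.4000 × (9.47/276.862) ≈ -0.18.
ε < 0: complements.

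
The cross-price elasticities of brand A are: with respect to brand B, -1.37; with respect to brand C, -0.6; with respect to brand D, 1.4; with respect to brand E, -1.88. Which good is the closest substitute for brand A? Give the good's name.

brand D

Substitutes have ε > 0. Among the positive values, 1.4 (brand D) is largest.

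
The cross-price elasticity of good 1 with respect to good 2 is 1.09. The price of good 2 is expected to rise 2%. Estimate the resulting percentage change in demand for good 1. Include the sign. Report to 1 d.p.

%ΔQ ≈ ε × %ΔP of good 2 = 1.09 × (2%) = 2.2%.
Demand for good 1 rises by about 2.2%.

2.2%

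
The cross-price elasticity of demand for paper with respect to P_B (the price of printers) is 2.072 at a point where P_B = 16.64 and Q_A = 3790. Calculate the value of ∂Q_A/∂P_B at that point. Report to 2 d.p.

ε = (∂Q_A/∂P_B)·(P_B/Q_A) ⇒ ∂Q_A/∂P_B = ε·Q_A/P_B = 2.072 × 3790/16.64 ≈ 471.93.

471.93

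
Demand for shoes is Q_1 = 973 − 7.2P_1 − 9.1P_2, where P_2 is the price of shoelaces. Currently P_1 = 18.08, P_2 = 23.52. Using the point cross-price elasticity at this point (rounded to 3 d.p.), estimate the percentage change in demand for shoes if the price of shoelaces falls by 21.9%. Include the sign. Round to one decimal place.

7.4%

At P_1 = 18.08, P_2 = 23.52: Q_1 = 628.792.
∂Q_1/∂P_2 = -9.1.
ε = (∂Q_1/∂P_2)(P_2/Q_1) = -9.1000 × 23.52/628.792 ≈ -0.340.
%ΔQ_1 ≈ ε × %ΔP_2 = -0.340 × (-21.9%) = 7.4%.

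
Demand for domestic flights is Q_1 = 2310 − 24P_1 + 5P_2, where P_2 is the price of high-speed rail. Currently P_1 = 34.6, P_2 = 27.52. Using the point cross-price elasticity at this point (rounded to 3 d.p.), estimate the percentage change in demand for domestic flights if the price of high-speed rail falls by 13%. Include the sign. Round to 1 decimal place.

At P_1 = 34.6, P_2 = 27.52: Q_1 = 1617.2.
∂Q_1/∂P_2 = 5.
ε = (∂Q_1/∂P_2)(P_2/Q_1) = 5.0000 × 27.52/1617.2 ≈ 0.085.
%ΔQ_1 ≈ ε × %ΔP_2 = 0.085 × (-13%) = -1.1%.

-1.1%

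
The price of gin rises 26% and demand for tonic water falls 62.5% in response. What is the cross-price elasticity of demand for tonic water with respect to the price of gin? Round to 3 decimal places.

ε = (%ΔQ of tonic water) / (%ΔP of gin) = (-62.5%) / (26%) ≈ -2.404.

-2.404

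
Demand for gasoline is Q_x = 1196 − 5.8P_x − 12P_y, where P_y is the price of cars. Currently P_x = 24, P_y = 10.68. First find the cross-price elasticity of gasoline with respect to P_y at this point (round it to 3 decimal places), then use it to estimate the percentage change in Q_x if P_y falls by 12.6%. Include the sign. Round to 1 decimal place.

1.7%

At P_x = 24, P_y = 10.68: Q_x = 928.64.
∂Q_x/∂P_y = -12.
ε = (∂Q_x/∂P_y)(P_y/Q_x) = -12.0000 × 10.68/928.64 ≈ -0.138.
%ΔQ_x ≈ ε × %ΔP_y = -0.138 × (-12.6%) = 1.7%.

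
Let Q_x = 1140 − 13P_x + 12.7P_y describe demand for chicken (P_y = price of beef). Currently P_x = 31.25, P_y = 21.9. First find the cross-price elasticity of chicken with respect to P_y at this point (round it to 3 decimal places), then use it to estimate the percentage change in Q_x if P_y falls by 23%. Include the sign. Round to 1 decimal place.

-6.3%

At P_x = 31.25, P_y = 21.9: Q_x = 1011.88.
∂Q_x/∂P_y = 12.7.
ε = (∂Q_x/∂P_y)(P_y/Q_x) = 12.7000 × 21.9/1011.88 ≈ 0.275.
%ΔQ_x ≈ ε × %ΔP_y = 0.275 × (-23%) = -6.3%.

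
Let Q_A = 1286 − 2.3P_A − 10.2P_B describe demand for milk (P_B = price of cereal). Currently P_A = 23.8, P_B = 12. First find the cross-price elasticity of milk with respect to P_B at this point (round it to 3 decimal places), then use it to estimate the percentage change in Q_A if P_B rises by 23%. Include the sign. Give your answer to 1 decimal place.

-2.5%

At P_A = 23.8, P_B = 12: Q_A = 1108.86.
∂Q_A/∂P_B = -10.2.
ε = (∂Q_A/∂P_B)(P_B/Q_A) = -10.2000 × 12/1108.86 ≈ -0.110.
%ΔQ_A ≈ ε × %ΔP_B = -0.110 × (23%) = -2.5%.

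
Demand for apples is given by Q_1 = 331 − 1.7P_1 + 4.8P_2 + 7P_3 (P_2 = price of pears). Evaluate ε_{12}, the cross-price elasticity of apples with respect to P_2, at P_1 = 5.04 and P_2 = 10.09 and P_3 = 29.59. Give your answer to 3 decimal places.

At P_1 = 5.04 and P_2 = 10.09 and P_3 = 29.59: Q_1 = 577.994.
∂Q_1/∂P_2 = 4.8.
ε = (∂Q_1/∂P_2)(P_2/Q_1) = 4.8 × (10.09/577.994) ≈ 0.084.

0.084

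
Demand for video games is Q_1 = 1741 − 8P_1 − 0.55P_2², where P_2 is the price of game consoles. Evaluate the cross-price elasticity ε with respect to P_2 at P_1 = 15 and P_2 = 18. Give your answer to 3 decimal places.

-0.247

At P_1 = 15 and P_2 = 18: Q_1 = 1442.8.
∂Q_1/∂P_2 = -1.1P_2 = -1.1(18) = -19.8000.
ε = (∂Q_1/∂P_2)(P_2/Q_1) = -19.8000 × (18/1442.8) ≈ -0.247.
ε < 0: complements.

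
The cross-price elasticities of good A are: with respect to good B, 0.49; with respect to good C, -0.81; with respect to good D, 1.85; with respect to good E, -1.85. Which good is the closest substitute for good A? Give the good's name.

Substitutes have ε > 0. Among the positive values, 1.85 (good D) is largest.

good D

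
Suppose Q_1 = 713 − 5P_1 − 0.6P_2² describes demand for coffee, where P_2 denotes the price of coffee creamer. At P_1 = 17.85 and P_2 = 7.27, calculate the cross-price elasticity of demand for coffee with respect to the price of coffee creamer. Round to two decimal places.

-0.11

At P_1 = 17.85 and P_2 = 7.27: Q_1 = 592.038.
∂Q_1/∂P_2 = -1.2P_2 = -1.2(7.27) = -8.7240.
ε = (∂Q_1/∂P_2)(P_2/Q_1) = -8.7240 × (7.27/592.038) ≈ -0.11.
ε < 0: complements.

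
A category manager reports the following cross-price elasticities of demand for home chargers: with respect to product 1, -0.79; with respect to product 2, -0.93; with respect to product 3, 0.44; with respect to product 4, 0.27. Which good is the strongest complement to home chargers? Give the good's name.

Complements have ε < 0. The most negative value is -0.93 (product 2).

product 2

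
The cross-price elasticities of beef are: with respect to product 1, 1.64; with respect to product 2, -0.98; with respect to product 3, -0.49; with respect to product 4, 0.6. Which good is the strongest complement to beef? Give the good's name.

product 2

Complements have ε < 0. The most negative value is -0.98 (product 2).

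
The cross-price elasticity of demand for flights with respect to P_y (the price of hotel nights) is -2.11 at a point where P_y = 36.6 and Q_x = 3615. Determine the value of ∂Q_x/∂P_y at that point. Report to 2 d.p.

ε = (∂Q_x/∂P_y)·(P_y/Q_x) ⇒ ∂Q_x/∂P_y = ε·Q_x/P_y = -2.11 × 3615/36.6 ≈ -208.41.

-208.41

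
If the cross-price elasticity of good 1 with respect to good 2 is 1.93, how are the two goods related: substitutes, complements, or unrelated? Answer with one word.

ε = 1.93 > 0, so a higher price of good 2 raises demand for good 1: substitutes.

substitutes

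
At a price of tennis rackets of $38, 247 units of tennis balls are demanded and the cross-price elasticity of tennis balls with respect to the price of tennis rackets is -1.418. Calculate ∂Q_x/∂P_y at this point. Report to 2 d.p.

ε = (∂Q_x/∂P_y)·(P_y/Q_x) ⇒ ∂Q_x/∂P_y = ε·Q_x/P_y = -1.418 × 247/38 ≈ -9.22.

-9.22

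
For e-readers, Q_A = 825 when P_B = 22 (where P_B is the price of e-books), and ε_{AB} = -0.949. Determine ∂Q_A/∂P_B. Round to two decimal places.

ε = (∂Q_A/∂P_B)·(P_B/Q_A) ⇒ ∂Q_A/∂P_B = ε·Q_A/P_B = -0.949 × 825/22 ≈ -35.59.

-35.59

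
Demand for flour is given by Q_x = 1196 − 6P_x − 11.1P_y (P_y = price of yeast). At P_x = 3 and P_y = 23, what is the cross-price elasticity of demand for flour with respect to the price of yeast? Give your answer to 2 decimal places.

At P_x = 3 and P_y = 23: Q_x = 922.7.
∂Q_x/∂P_y = -11.1.
ε = (∂Q_x/∂P_y)(P_y/Q_x) = -11.1 × (23/922.7) ≈ -0.28.

-0.28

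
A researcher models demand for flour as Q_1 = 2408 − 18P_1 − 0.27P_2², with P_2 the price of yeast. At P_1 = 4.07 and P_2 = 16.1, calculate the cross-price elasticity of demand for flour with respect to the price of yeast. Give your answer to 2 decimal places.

-0.06

At P_1 = 4.07 and P_2 = 16.1: Q_1 = 2264.753.
∂Q_1/∂P_2 = -0.54P_2 = -0.54(16.1) = -8.6940.
ε = (∂Q_1/∂P_2)(P_2/Q_1) = -8.6940 × (16.1/2264.753) ≈ -0.06.
ε < 0: complements.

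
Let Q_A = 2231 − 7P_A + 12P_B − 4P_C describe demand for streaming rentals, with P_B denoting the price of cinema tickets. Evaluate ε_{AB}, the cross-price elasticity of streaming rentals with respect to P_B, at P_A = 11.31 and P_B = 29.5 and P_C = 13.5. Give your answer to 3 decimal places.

At P_A = 11.31 and P_B = 29.5 and P_C = 13.5: Q_A = 2451.83.
∂Q_A/∂P_B = 12.
ε = (∂Q_A/∂P_B)(P_B/Q_A) = 12 × (29.5/2451.83) ≈ 0.144.

0.144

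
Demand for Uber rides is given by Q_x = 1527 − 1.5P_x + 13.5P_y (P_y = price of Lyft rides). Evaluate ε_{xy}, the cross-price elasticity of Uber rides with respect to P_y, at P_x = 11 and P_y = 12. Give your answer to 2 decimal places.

At P_x = 11 and P_y = 12: Q_x = 1672.5.
∂Q_x/∂P_y = 13.5.
ε = (∂Q_x/∂P_y)(P_y/Q_x) = 13.5 × (12/1672.5) ≈ 0.10.
Since ε > 0, Uber rides and Lyft rides are substitutes.

0.10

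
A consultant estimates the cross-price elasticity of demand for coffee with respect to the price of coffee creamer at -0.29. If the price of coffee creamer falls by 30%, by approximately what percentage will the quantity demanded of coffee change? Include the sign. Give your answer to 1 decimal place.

8.7%

%ΔQ ≈ ε × %ΔP of coffee creamer = -0.29 × (-30%) = 8.7%.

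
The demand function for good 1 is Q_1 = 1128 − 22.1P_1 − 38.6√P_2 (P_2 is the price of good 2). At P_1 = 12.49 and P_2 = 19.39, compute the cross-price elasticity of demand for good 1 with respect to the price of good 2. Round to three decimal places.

-0.125

At P_1 = 12.49 and P_2 = 19.39: Q_1 = 681.999.
∂Q_1/∂P_2 = -38.6/(2√P_2) = -38.6/(2√19.39) = -4.3830.
ε = (∂Q_1/∂P_2)(P_2/Q_1) = -4.3830 × (19.39/681.999) ≈ -0.125.
ε < 0: complements.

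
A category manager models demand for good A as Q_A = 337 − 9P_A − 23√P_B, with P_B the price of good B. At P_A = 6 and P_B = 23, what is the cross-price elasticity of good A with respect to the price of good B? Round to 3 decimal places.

-0.319

At P_A = 6 and P_B = 23: Q_A = 172.696.
∂Q_A/∂P_B = -23/(2√P_B) = -23/(2√23) = -2.3979.
ε = (∂Q_A/∂P_B)(P_B/Q_A) = -2.3979 × (23/172.696) ≈ -0.319.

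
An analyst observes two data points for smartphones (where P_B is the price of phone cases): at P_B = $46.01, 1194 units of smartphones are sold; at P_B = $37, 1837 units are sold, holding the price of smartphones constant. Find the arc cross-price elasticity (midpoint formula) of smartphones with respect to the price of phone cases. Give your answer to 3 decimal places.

ΔQ_A = 1837 − 1194 = 643; ΔP_B = 37 − 46.01 = -9.01.
Midpoints: Q̄_A = 1515.5, P̄_B = 41.50.
ε = (ΔQ_A/Q̄_A)/(ΔP_B/P̄_B) = (643/1515.5)/(-9.01/41.50) ≈ -1.954.
ε < 0: smartphones and phone cases are complements.

-1.954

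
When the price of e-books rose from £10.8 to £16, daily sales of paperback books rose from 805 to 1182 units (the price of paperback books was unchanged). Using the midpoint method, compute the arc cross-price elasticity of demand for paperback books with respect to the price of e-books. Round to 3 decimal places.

0.978

ΔQ_A = 1182 − 805 = 377; ΔP_B = 16 − 10.8 = 5.2.
Midpoints: Q̄_A = 993.5, P̄_B = 13.40.
ε = (ΔQ_A/Q̄_A)/(ΔP_B/P̄_B) = (377/993.5)/(5.2/13.40) ≈ 0.978.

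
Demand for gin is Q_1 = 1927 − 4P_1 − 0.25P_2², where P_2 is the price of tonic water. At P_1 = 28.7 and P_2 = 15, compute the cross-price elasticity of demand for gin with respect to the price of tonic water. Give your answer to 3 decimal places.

At P_1 = 28.7 and P_2 = 15: Q_1 = 1755.95.
∂Q_1/∂P_2 = -0.5P_2 = -0.5(15) = -7.5000.
ε = (∂Q_1/∂P_2)(P_2/Q_1) = -7.5000 × (15/1755.95) ≈ -0.064.
ε < 0: complements.

-0.064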